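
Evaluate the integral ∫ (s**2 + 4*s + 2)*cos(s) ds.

s**2*sin(s) + 4*s*sin(s) + 2*s*cos(s) + 4*cos(s) + C

Use integration by parts with u = s**2 + 4*s + 2, dv = cos(s) ds, so v = sin(s).
Apply parts 2 times (tabular method): alternate signs, differentiate u down to 0, integrate dv up.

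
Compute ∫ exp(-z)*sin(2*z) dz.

Let I denote the integral. Integrate by parts with u = sin(2*z), dv = exp(-z) dz, so v = -exp(-z): I = -exp(-z)*sin(2*z) + 2·∫ exp(-z)*cos(2*z) dz.
Apply parts again with u = cos(2*z), dv = exp(-z) dz: ∫ exp(-z)*cos(2*z) dz = -exp(-z)*cos(2*z) − 2·I. Substituting back brings back I: I = -exp(-z)*sin(2*z) - 2*exp(-z)*cos(2*z) − 4·I.
Solving for I: (1 + 4)·I equals the remaining terms, so I = (1/5)·(-exp(-z)*sin(2*z) - 2*exp(-z)*cos(2*z)).

-exp(-z)*sin(2*z)/5 - 2*exp(-z)*cos(2*z)/5 + C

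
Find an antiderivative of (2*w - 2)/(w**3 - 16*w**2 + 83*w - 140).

-4*log(w - 5) + 2*log(w**2 - 11*w + 28) + C

Factor the denominator: (w - 7)*(w - 5)*(w - 4).
Partial-fraction decomposition: 2/(w - 4) - 4/(w - 5) + 2/(w - 7).
Integrate each term: A/(w−a) contributes A·log|w−a|.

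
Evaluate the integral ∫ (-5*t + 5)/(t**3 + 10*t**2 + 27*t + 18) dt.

Factor the denominator: (t + 1)*(t + 3)*(t + 6).
Partial-fraction decomposition: 7/(3*(t + 6)) - 10/(3*(t + 3)) + 1/(t + 1).
Integrate each term: A/(t−a) contributes A·log|t−a|.

log(t + 1) - 10*log(t + 3)/3 + 7*log(t + 6)/3 + C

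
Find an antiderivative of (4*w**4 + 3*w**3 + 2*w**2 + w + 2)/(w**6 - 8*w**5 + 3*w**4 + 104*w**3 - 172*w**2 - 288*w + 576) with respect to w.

Factor the denominator: (w - 4)**2*(w - 3)*(w - 2)*(w + 2)*(w + 3).
Partial-fraction decomposition: -26/(147*(w + 3)) + 1/(15*(w + 2)) - 5/(4*(w - 2)) + 214/(15*(w - 3)) - 7589/(588*(w - 4)) + 209/(14*(w - 4)**2).
Integrate each term; A/(w−a) gives A·log|w−a|; A/(w−a)² gives −A/(w−a).

-7589*log(w - 4)/588 + 214*log(w - 3)/15 - 5*log(w - 2)/4 + log(w + 2)/15 - 26*log(w + 3)/147 - 209/(14*w - 56) + C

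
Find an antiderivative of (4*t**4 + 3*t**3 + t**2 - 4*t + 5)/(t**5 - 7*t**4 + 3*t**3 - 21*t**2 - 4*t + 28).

Factor the denominator: (t - 7)*(t - 1)*(t + 1)*(t**2 + 4).
Partial-fraction decomposition: -(47*t - 519)/(265*(t**2 + 4)) + 11/(80*(t + 1)) - 3/(20*(t - 1)) + 3553/(848*(t - 7)).
Integrate each term; A/(t−a) gives A·log|t−a|; the (Bt+D)/(t²+p²) term gives a log and an atan.

3553*log(t - 7)/848 - 3*log(t - 1)/20 + 11*log(t + 1)/80 - 47*log(t**2 + 4)/530 + 519*atan(t/2)/530 + C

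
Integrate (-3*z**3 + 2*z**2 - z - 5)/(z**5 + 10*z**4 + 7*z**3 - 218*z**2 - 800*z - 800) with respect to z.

Factor the denominator: (z - 5)*(z + 2)*(z + 4)**2*(z + 5).
Partial-fraction decomposition: 85/(6*(z + 5)) - 4459/(324*(z + 4)) + 223/(18*(z + 4)**2) - 29/(84*(z + 2)) - 67/(1134*(z - 5)).
Integrate each term; A/(z−a) gives A·log|z−a|; A/(z−a)² gives −A/(z−a).

-67*log(z - 5)/1134 - 29*log(z + 2)/84 - 4459*log(z + 4)/324 + 85*log(z + 5)/6 - 223/(18*z + 72) + C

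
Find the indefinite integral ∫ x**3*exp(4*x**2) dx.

Let u = x², du = 2x dx; rewrite as (1/2)∫ u^1·exp(4u) du.
Now integrate by parts 1 time.

(4*x**2 - 1)*exp(4*x**2)/32 + C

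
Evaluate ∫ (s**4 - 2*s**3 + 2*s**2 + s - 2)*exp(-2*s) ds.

(-2*s**4 - 4*s**2 - 6*s + 1)*exp(-2*s)/4 + C

Use integration by parts with u = s**4 - 2*s**3 + 2*s**2 + s - 2, dv = exp(-2*s) ds, so v = -exp(-2*s)/2.
Apply parts 4 times (tabular method): alternate signs, differentiate u down to 0, integrate dv up.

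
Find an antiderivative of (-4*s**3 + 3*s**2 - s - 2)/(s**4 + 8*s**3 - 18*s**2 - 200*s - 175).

Factor the denominator: (s - 5)*(s + 1)*(s + 5)*(s + 7).
Partial-fraction decomposition: -127/(12*(s + 7)) + 289/(40*(s + 5)) - 1/(24*(s + 1)) - 3/(5*(s - 5)).
Integrate each term: A/(s−a) contributes A·log|s−a|.

-3*log(s - 5)/5 - log(s + 1)/24 + 289*log(s + 5)/40 - 127*log(s + 7)/12 + C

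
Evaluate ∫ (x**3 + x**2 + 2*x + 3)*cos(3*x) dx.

Use integration by parts with u = x**3 + x**2 + 2*x + 3, dv = cos(3*x) dx, so v = sin(3*x)/3.
Apply parts 3 times (tabular method): alternate signs, differentiate u down to 0, integrate dv up.

x**3*sin(3*x)/3 + x**2*sin(3*x)/3 + x**2*cos(3*x)/3 + 4*x*sin(3*x)/9 + 2*x*cos(3*x)/9 + 25*sin(3*x)/27 + 4*cos(3*x)/27 + C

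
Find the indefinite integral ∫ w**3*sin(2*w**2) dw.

-w**2*cos(2*w**2)/4 + sin(2*w**2)/8 + C

Let u = w², du = 2w dw; rewrite as (1/2)∫ u^1·sin(2u) du.
Now integrate by parts 1 time.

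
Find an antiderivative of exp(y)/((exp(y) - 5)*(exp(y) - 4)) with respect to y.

Let u = e^y, du = e^y dy.
The integral becomes ∫ du/((u-5)(u-4)); decompose into partial fractions.

log(exp(y) - 5) - log(exp(y) - 4) + C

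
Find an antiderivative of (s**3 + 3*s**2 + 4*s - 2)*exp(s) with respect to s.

(s**3 + 4*s - 6)*exp(s) + C

Use integration by parts with u = s**3 + 3*s**2 + 4*s - 2, dv = exp(s) ds, so v = exp(s).
Apply parts 3 times (tabular method): alternate signs, differentiate u down to 0, integrate dv up.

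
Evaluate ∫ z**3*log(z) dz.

Use integration by parts with u = log(z), dv = z**3 dz.
Then du = 1/z dz and v = z**4/4.

z**4*log(z)/4 - z**4/16 + C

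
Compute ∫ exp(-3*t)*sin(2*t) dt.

-3*exp(-3*t)*sin(2*t)/13 - 2*exp(-3*t)*cos(2*t)/13 + C

Let I denote the integral. Integrate by parts with u = sin(2*t), dv = exp(-3*t) dt, so v = -exp(-3*t)/3: I = -exp(-3*t)*sin(2*t)/3 + (2/3)·∫ exp(-3*t)*cos(2*t) dt.
Apply parts again with u = cos(2*t), dv = exp(-3*t) dt: ∫ exp(-3*t)*cos(2*t) dt = -exp(-3*t)*cos(2*t)/3 − (2/3)·I. Substituting back brings back I: I = -exp(-3*t)*sin(2*t)/3 - 2*exp(-3*t)*cos(2*t)/9 − (4/9)·I.
Solving for I: (1 + 4/9)·I equals the remaining terms, so I = (9/13)·(-exp(-3*t)*sin(2*t)/3 - 2*exp(-3*t)*cos(2*t)/9).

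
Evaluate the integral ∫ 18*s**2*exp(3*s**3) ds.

Let u = 3*s**3, so du = (9*s**2) ds.
Rewriting, the integral becomes 2·∫ e^u du = 2·e^u.
Substituting back, u = 3*s**3.

2*exp(3*s**3) + C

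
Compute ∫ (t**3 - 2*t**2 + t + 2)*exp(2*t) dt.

Use integration by parts with u = t**3 - 2*t**2 + t + 2, dv = exp(2*t) dt, so v = exp(2*t)/2.
Apply parts 3 times (tabular method): alternate signs, differentiate u down to 0, integrate dv up.

(4*t**3 - 14*t**2 + 18*t - 1)*exp(2*t)/8 + C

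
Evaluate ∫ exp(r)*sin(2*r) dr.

Let I denote the integral. Integrate by parts with u = sin(2*r), dv = exp(r) dr, so v = exp(r): I = exp(r)*sin(2*r) − 2·∫ exp(r)*cos(2*r) dr.
Apply parts again with u = cos(2*r), dv = exp(r) dr: ∫ exp(r)*cos(2*r) dr = exp(r)*cos(2*r) + 2·I. Substituting back brings back I: I = exp(r)*sin(2*r) - 2*exp(r)*cos(2*r) − 4·I.
Solving for I: (1 + 4)·I equals the remaining terms, so I = (1/5)·(exp(r)*sin(2*r) - 2*exp(r)*cos(2*r)).

exp(r)*sin(2*r)/5 - 2*exp(r)*cos(2*r)/5 + C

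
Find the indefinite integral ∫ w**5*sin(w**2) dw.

Let u = w², du = 2w dw; rewrite as (1/2)∫ u^2·sin(1u) du.
Now integrate by parts 2 times.

-w**4*cos(w**2)/2 + w**2*sin(w**2) + cos(w**2) + C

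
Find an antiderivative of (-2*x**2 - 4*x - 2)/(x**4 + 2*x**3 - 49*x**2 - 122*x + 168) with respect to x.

Factor the denominator: (x - 7)*(x - 1)*(x + 4)*(x + 6).
Partial-fraction decomposition: 25/(91*(x + 6)) - 9/(55*(x + 4)) + 4/(105*(x - 1)) - 64/(429*(x - 7)).
Integrate each term: A/(x−a) contributes A·log|x−a|.

-64*log(x - 7)/429 + 4*log(x - 1)/105 - 9*log(x + 4)/55 + 25*log(x + 6)/91 + C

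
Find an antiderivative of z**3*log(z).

Use integration by parts with u = log(z), dv = z**3 dz.
Then du = 1/z dz and v = z**4/4.

z**4*log(z)/4 - z**4/16 + C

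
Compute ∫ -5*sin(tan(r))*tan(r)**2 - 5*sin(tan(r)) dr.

5*cos(tan(r)) + C

Let u = tan(r), so du = (tan(r)**2 + 1) dr.
Rewriting, the integral becomes -5·∫ sin(u) du = -5·-cos(u).
Substituting back, u = tan(r).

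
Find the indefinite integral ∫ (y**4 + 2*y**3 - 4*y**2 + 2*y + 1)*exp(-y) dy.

Use integration by parts with u = y**4 + 2*y**3 - 4*y**2 + 2*y + 1, dv = exp(-y) dy, so v = -exp(-y).
Apply parts 4 times (tabular method): alternate signs, differentiate u down to 0, integrate dv up.

(-y**4 - 6*y**3 - 14*y**2 - 30*y - 31)*exp(-y) + C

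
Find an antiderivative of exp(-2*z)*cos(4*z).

exp(-2*z)*sin(4*z)/5 - exp(-2*z)*cos(4*z)/10 + C

Let I denote the integral. Integrate by parts with u = cos(4*z), dv = exp(-2*z) dz, so v = -exp(-2*z)/2: I = -exp(-2*z)*cos(4*z)/2 − 2·∫ exp(-2*z)*sin(4*z) dz.
Apply parts again with u = sin(4*z), dv = exp(-2*z) dz: ∫ exp(-2*z)*sin(4*z) dz = -exp(-2*z)*sin(4*z)/2 + 2·I. Substituting back brings back I: I = exp(-2*z)*sin(4*z) - exp(-2*z)*cos(4*z)/2 − 4·I.
Solving for I: (1 + 4)·I equals the remaining terms, so I = (1/5)·(exp(-2*z)*sin(4*z) - exp(-2*z)*cos(4*z)/2).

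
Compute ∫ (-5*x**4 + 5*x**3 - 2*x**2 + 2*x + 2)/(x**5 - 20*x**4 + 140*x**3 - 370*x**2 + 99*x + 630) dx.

-2593*log(x - 7)/16 + 5458*log(x - 6)/21 - 423*log(x - 5)/4 + 35*log(x - 3)/12 - log(x + 1)/112 + C

Factor the denominator: (x - 7)*(x - 6)*(x - 5)*(x - 3)*(x + 1).
Partial-fraction decomposition: -1/(112*(x + 1)) + 35/(12*(x - 3)) - 423/(4*(x - 5)) + 5458/(21*(x - 6)) - 2593/(16*(x - 7)).
Integrate each term: A/(x−a) contributes A·log|x−a|.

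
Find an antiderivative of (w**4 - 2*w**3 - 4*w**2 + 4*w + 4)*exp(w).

(w**4 - 6*w**3 + 14*w**2 - 24*w + 28)*exp(w) + C

Use integration by parts with u = w**4 - 2*w**3 - 4*w**2 + 4*w + 4, dv = exp(w) dw, so v = exp(w).
Apply parts 4 times (tabular method): alternate signs, differentiate u down to 0, integrate dv up.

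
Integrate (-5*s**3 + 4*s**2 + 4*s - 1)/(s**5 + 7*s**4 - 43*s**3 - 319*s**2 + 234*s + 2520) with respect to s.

Factor the denominator: (s - 6)*(s - 3)*(s + 4)*(s + 5)*(s + 7).
Partial-fraction decomposition: 941/(390*(s + 7)) - 4/(s + 5) + 367/(210*(s + 4)) + 11/(210*(s - 3)) - 83/(390*(s - 6)).
Integrate each term: A/(s−a) contributes A·log|s−a|.

-83*log(s - 6)/390 + 11*log(s - 3)/210 + 367*log(s + 4)/210 - 4*log(s + 5) + 941*log(s + 7)/390 + C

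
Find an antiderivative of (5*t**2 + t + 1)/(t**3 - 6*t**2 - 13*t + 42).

Factor the denominator: (t - 7)*(t - 2)*(t + 3).
Partial-fraction decomposition: 43/(50*(t + 3)) - 23/(25*(t - 2)) + 253/(50*(t - 7)).
Integrate each term: A/(t−a) contributes A·log|t−a|.

253*log(t - 7)/50 - 23*log(t - 2)/25 + 43*log(t + 3)/50 + C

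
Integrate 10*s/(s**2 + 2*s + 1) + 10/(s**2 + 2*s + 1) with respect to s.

5*log(s**2 + 2*s + 1) + C

Let u = s**2 + 2*s + 1, so du = (2*s + 2) ds.
Rewriting, the integral becomes 5·∫ 1/u du = 5·log(u).
Substituting back, u = s**2 + 2*s + 1.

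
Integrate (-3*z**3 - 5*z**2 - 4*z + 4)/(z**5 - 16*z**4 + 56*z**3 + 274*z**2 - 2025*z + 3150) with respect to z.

Factor the denominator: (z - 7)*(z - 6)*(z - 5)*(z - 3)*(z + 5).
Partial-fraction decomposition: 137/(5280*(z + 5)) + 67/(96*(z - 3)) - 129/(10*(z - 5)) + 848/(33*(z - 6)) - 649/(48*(z - 7)).
Integrate each term: A/(z−a) contributes A·log|z−a|.

-649*log(z - 7)/48 + 848*log(z - 6)/33 - 129*log(z - 5)/10 + 67*log(z - 3)/96 + 137*log(z + 5)/5280 + C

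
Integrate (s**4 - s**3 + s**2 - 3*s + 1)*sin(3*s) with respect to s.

Use integration by parts with u = s**4 - s**3 + s**2 - 3*s + 1, dv = sin(3*s) ds, so v = -cos(3*s)/3.
Apply parts 4 times (tabular method): alternate signs, differentiate u down to 0, integrate dv up.

-s**4*cos(3*s)/3 + 4*s**3*sin(3*s)/9 + s**3*cos(3*s)/3 - s**2*sin(3*s)/3 + s**2*cos(3*s)/9 - 2*s*sin(3*s)/27 + 7*s*cos(3*s)/9 - 7*sin(3*s)/27 - 29*cos(3*s)/81 + C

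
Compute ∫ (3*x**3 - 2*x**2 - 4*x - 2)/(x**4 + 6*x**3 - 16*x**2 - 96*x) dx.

Factor the denominator: x*(x - 4)*(x + 4)*(x + 6).
Partial-fraction decomposition: 349/(60*(x + 6)) - 105/(32*(x + 4)) + 71/(160*(x - 4)) + 1/(48*x).
Integrate each term: A/(x−a) contributes A·log|x−a|.

log(x)/48 + 71*log(x - 4)/160 - 105*log(x + 4)/32 + 349*log(x + 6)/60 + C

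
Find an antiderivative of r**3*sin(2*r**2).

-r**2*cos(2*r**2)/4 + sin(2*r**2)/8 + C

Let u = r², du = 2r dr; rewrite as (1/2)∫ u^1·sin(2u) du.
Now integrate by parts 1 time.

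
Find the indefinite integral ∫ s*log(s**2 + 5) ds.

Let u = s**2 + 5, so du = (2*s) ds.
The integral becomes (1/2)·∫ log(u) du; integrate by parts with u′=log(u), dv′=du.

s**2*log(s**2 + 5)/2 - s**2/2 + 5*log(s**2 + 5)/2 + C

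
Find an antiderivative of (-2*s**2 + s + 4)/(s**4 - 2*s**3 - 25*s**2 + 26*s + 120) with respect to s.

-41*log(s - 5)/126 + 11*log(s - 3)/70 - 3*log(s + 2)/35 + 16*log(s + 4)/63 + C

Factor the denominator: (s - 5)*(s - 3)*(s + 2)*(s + 4).
Partial-fraction decomposition: 16/(63*(s + 4)) - 3/(35*(s + 2)) + 11/(70*(s - 3)) - 41/(126*(s - 5)).
Integrate each term: A/(s−a) contributes A·log|s−a|.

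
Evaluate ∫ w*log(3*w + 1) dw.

w**2*log(3*w + 1)/2 - w**2/4 + w/6 - log(3*w + 1)/18 + C

Use integration by parts with u = log(3*w + 1), dv = w dw.
Then du = 3/(3*w + 1) dw and v = w**2/2.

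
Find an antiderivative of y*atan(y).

Use integration by parts with u = arctan(y), dv = y dy.
Then du = 1/(y**2 + 1) dy.

y**2*atan(y)/2 - y/2 + atan(y)/2 + C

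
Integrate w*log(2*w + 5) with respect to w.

Use integration by parts with u = log(2*w + 5), dv = w dw.
Then du = 2/(2*w + 5) dw and v = w**2/2.

w**2*log(2*w + 5)/2 - w**2/4 + 5*w/4 - 25*log(2*w + 5)/8 + C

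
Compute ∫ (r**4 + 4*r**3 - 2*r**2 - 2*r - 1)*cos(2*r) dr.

Use integration by parts with u = r**4 + 4*r**3 - 2*r**2 - 2*r - 1, dv = cos(2*r) dr, so v = sin(2*r)/2.
Apply parts 4 times (tabular method): alternate signs, differentiate u down to 0, integrate dv up.

r**4*sin(2*r)/2 + 2*r**3*sin(2*r) + r**3*cos(2*r) - 5*r**2*sin(2*r)/2 + 3*r**2*cos(2*r) - 4*r*sin(2*r) - 5*r*cos(2*r)/2 + 3*sin(2*r)/4 - 2*cos(2*r) + C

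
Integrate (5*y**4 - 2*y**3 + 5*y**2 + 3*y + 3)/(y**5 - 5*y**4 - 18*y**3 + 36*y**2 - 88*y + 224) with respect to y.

11588*log(y - 7)/2915 - 31*log(y - 2)/80 + 493*log(y + 4)/440 + 1237*log(y**2 + 4)/8480 + 911*atan(y/2)/4240 + C

Factor the denominator: (y - 7)*(y - 2)*(y + 4)*(y**2 + 4).
Partial-fraction decomposition: (1237*y + 1822)/(4240*(y**2 + 4)) + 493/(440*(y + 4)) - 31/(80*(y - 2)) + 11588/(2915*(y - 7)).
Integrate each term; A/(y−a) gives A·log|y−a|; the (By+D)/(y²+p²) term gives a log and an atan.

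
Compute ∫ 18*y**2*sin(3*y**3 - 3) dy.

-2*cos(3*y**3 - 3) + C

Let u = 3*y**3 - 3, so du = (9*y**2) dy.
Rewriting, the integral becomes 2·∫ sin(u) du = 2·-cos(u).
Substituting back, u = 3*y**3 - 3.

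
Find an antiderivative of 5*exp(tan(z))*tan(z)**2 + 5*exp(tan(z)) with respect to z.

Let u = tan(z), so du = (tan(z)**2 + 1) dz.
Rewriting, the integral becomes 5·∫ e^u du = 5·e^u.
Substituting back, u = tan(z).

5*exp(tan(z)) + C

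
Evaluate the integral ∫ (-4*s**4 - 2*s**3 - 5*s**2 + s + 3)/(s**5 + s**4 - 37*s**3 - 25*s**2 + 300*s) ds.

log(s)/100 - 2867*log(s - 5)/900 + 139*log(s - 3)/112 + 977*log(s + 4)/252 - 2377*log(s + 5)/400 + C

Factor the denominator: s*(s - 5)*(s - 3)*(s + 4)*(s + 5).
Partial-fraction decomposition: -2377/(400*(s + 5)) + 977/(252*(s + 4)) + 139/(112*(s - 3)) - 2867/(900*(s - 5)) + 1/(100*s).
Integrate each term: A/(s−a) contributes A·log|s−a|.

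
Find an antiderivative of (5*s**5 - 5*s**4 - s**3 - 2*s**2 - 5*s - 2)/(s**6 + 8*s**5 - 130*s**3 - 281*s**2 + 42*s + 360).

Factor the denominator: (s - 4)*(s - 1)*(s + 2)*(s + 3)**2*(s + 5).
Partial-fraction decomposition: 4663/(162*(s + 5)) - 15655/(784*(s + 3)) + 799/(28*(s + 3)**2) - 116/(27*(s + 2)) + 5/(432*(s - 1)) + 1861/(3969*(s - 4)).
Integrate each term; A/(s−a) gives A·log|s−a|; A/(s−a)² gives −A/(s−a).

1861*log(s - 4)/3969 + 5*log(s - 1)/432 - 116*log(s + 2)/27 - 15655*log(s + 3)/784 + 4663*log(s + 5)/162 - 799/(28*s + 84) + C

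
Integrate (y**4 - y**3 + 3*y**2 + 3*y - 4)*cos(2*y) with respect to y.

Use integration by parts with u = y**4 - y**3 + 3*y**2 + 3*y - 4, dv = cos(2*y) dy, so v = sin(2*y)/2.
Apply parts 4 times (tabular method): alternate signs, differentiate u down to 0, integrate dv up.

y**4*sin(2*y)/2 - y**3*sin(2*y)/2 + y**3*cos(2*y) - 3*y**2*cos(2*y)/4 + 9*y*sin(2*y)/4 - 2*sin(2*y) + 9*cos(2*y)/8 + C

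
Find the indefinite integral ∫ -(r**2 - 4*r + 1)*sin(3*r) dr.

Use integration by parts with u = r**2 - 4*r + 1, dv = -sin(3*r) dr, so v = cos(3*r)/3.
Apply parts 2 times (tabular method): alternate signs, differentiate u down to 0, integrate dv up.

r**2*cos(3*r)/3 - 2*r*sin(3*r)/9 - 4*r*cos(3*r)/3 + 4*sin(3*r)/9 + 7*cos(3*r)/27 + C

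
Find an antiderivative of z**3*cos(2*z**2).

Let u = z², du = 2z dz; rewrite as (1/2)∫ u^1·cos(2u) du.
Now integrate by parts 1 time.

z**2*sin(2*z**2)/4 + cos(2*z**2)/8 + C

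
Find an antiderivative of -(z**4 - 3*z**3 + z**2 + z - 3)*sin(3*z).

Use integration by parts with u = z**4 - 3*z**3 + z**2 + z - 3, dv = -sin(3*z) dz, so v = cos(3*z)/3.
Apply parts 4 times (tabular method): alternate signs, differentiate u down to 0, integrate dv up.

z**4*cos(3*z)/3 - 4*z**3*sin(3*z)/9 - z**3*cos(3*z) + z**2*sin(3*z) - z**2*cos(3*z)/9 + 2*z*sin(3*z)/27 + z*cos(3*z) - sin(3*z)/3 - 79*cos(3*z)/81 + C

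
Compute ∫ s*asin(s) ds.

Use integration by parts with u = arcsin(s), dv = s ds.
Then du = 1/sqrt(-s**2 + 1) ds.

s**2*asin(s)/2 + s*sqrt(-s**2 + 1)/4 - asin(s)/4 + C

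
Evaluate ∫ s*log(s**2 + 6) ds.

Let u = s**2 + 6, so du = (2*s) ds.
The integral becomes (1/2)·∫ log(u) du; integrate by parts with u′=log(u), dv′=du.

s**2*log(s**2 + 6)/2 - s**2/2 + 3*log(s**2 + 6) + C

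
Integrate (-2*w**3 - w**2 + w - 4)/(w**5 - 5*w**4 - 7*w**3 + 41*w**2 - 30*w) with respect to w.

2*log(w)/15 - 137*log(w - 5)/240 + 11*log(w - 2)/15 - 3*log(w - 1)/8 + 19*log(w + 3)/240 + C

Factor the denominator: w*(w - 5)*(w - 2)*(w - 1)*(w + 3).
Partial-fraction decomposition: 19/(240*(w + 3)) - 3/(8*(w - 1)) + 11/(15*(w - 2)) - 137/(240*(w - 5)) + 2/(15*w).
Integrate each term: A/(w−a) contributes A·log|w−a|.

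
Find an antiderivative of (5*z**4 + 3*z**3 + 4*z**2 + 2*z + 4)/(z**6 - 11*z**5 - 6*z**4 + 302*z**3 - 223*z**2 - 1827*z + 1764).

-12653*log(z - 7)/48400 + 19*log(z - 3)/48 - log(z - 1)/80 + 179*log(z + 3)/1200 - 164*log(z + 4)/605 - 276/(55*z - 385) + C

Factor the denominator: (z - 7)**2*(z - 3)*(z - 1)*(z + 3)*(z + 4).
Partial-fraction decomposition: -164/(605*(z + 4)) + 179/(1200*(z + 3)) - 1/(80*(z - 1)) + 19/(48*(z - 3)) - 12653/(48400*(z - 7)) + 276/(55*(z - 7)**2).
Integrate each term; A/(z−a) gives A·log|z−a|; A/(z−a)² gives −A/(z−a).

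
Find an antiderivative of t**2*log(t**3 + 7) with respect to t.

t**3*log(t**3 + 7)/3 - t**3/3 + 7*log(t**3 + 7)/3 + C

Let u = t**3 + 7, so du = (3*t**2) dt.
The integral becomes (1/3)·∫ log(u) du; integrate by parts with u′=log(u), dv′=du.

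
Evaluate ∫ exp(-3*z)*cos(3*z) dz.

Let I denote the integral. Integrate by parts with u = cos(3*z), dv = exp(-3*z) dz, so v = -exp(-3*z)/3: I = -exp(-3*z)*cos(3*z)/3 − ∫ exp(-3*z)*sin(3*z) dz.
Apply parts again with u = sin(3*z), dv = exp(-3*z) dz: ∫ exp(-3*z)*sin(3*z) dz = -exp(-3*z)*sin(3*z)/3 + I. Substituting back brings back I: I = exp(-3*z)*sin(3*z)/3 - exp(-3*z)*cos(3*z)/3 − I.
Solving for I: (1 + 1)·I equals the remaining terms, so I = (1/2)·(exp(-3*z)*sin(3*z)/3 - exp(-3*z)*cos(3*z)/3).

exp(-3*z)*sin(3*z)/6 - exp(-3*z)*cos(3*z)/6 + C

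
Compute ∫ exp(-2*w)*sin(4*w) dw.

-exp(-2*w)*sin(4*w)/10 - exp(-2*w)*cos(4*w)/5 + C

Let I denote the integral. Integrate by parts with u = sin(4*w), dv = exp(-2*w) dw, so v = -exp(-2*w)/2: I = -exp(-2*w)*sin(4*w)/2 + 2·∫ exp(-2*w)*cos(4*w) dw.
Apply parts again with u = cos(4*w), dv = exp(-2*w) dw: ∫ exp(-2*w)*cos(4*w) dw = -exp(-2*w)*cos(4*w)/2 − 2·I. Substituting back brings back I: I = -exp(-2*w)*sin(4*w)/2 - exp(-2*w)*cos(4*w) − 4·I.
Solving for I: (1 + 4)·I equals the remaining terms, so I = (1/5)·(-exp(-2*w)*sin(4*w)/2 - exp(-2*w)*cos(4*w)).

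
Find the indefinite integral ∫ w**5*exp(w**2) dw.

(w**4 - 2*w**2 + 2)*exp(w**2)/2 + C

Let u = w², du = 2w dw; rewrite as (1/2)∫ u^2·exp(1u) du.
Now integrate by parts 2 times.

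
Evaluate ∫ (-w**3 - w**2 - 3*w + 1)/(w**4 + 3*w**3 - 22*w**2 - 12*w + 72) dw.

-44*log(w - 3)/45 + 17*log(w - 2)/32 + 11*log(w + 2)/80 - 199*log(w + 6)/288 + C

Factor the denominator: (w - 3)*(w - 2)*(w + 2)*(w + 6).
Partial-fraction decomposition: -199/(288*(w + 6)) + 11/(80*(w + 2)) + 17/(32*(w - 2)) - 44/(45*(w - 3)).
Integrate each term: A/(w−a) contributes A·log|w−a|.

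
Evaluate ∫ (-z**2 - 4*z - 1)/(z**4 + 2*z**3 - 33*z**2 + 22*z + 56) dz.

-3*log(z - 4)/10 + 13*log(z - 2)/54 + log(z + 1)/45 + log(z + 7)/27 + C

Factor the denominator: (z - 4)*(z - 2)*(z + 1)*(z + 7).
Partial-fraction decomposition: 1/(27*(z + 7)) + 1/(45*(z + 1)) + 13/(54*(z - 2)) - 3/(10*(z - 4)).
Integrate each term: A/(z−a) contributes A·log|z−a|.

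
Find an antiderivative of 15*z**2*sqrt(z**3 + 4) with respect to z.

Let u = z**3 + 4, so du = (3*z**2) dz.
Rewriting, the integral becomes 5·∫ √u du = 5·(2/3)u^(3/2).
Substituting back, u = z**3 + 4.

10*(z**3 + 4)**(3/2)/3 + C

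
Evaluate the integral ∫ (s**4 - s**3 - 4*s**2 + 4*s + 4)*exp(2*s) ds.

Use integration by parts with u = s**4 - s**3 - 4*s**2 + 4*s + 4, dv = exp(2*s) ds, so v = exp(2*s)/2.
Apply parts 4 times (tabular method): alternate signs, differentiate u down to 0, integrate dv up.

(4*s**4 - 12*s**3 + 2*s**2 + 14*s + 9)*exp(2*s)/8 + C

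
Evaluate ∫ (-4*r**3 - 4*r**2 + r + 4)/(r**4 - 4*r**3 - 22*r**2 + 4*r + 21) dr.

-519*log(r - 7)/160 + log(r - 1)/16 + 3*log(r + 1)/32 - 73*log(r + 3)/80 + C

Factor the denominator: (r - 7)*(r - 1)*(r + 1)*(r + 3).
Partial-fraction decomposition: -73/(80*(r + 3)) + 3/(32*(r + 1)) + 1/(16*(r - 1)) - 519/(160*(r - 7)).
Integrate each term: A/(r−a) contributes A·log|r−a|.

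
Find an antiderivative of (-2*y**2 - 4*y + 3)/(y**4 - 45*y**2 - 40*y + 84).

Factor the denominator: (y - 7)*(y - 1)*(y + 2)*(y + 6).
Partial-fraction decomposition: 45/(364*(y + 6)) + 1/(36*(y + 2)) + 1/(42*(y - 1)) - 41/(234*(y - 7)).
Integrate each term: A/(y−a) contributes A·log|y−a|.

-41*log(y - 7)/234 + log(y - 1)/42 + log(y + 2)/36 + 45*log(y + 6)/364 + C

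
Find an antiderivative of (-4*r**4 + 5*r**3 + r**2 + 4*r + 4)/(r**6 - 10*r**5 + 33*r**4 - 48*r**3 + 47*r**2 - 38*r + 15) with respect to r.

-913*log(r - 5)/416 + 41*log(r - 3)/20 + 5*log(r - 1)/32 - 3*log(r**2 + 1)/520 + 11*atan(r)/260 - 5/(8*r - 8) + C

Factor the denominator: (r - 5)*(r - 3)*(r - 1)**2*(r**2 + 1).
Partial-fraction decomposition: -(3*r - 11)/(260*(r**2 + 1)) + 5/(32*(r - 1)) + 5/(8*(r - 1)**2) + 41/(20*(r - 3)) - 913/(416*(r - 5)).
Integrate each term; A/(r−a) gives A·log|r−a|; the (Br+D)/(r²+p²) term gives a log and an atan.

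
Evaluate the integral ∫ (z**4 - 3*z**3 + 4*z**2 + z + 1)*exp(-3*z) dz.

Use integration by parts with u = z**4 - 3*z**3 + 4*z**2 + z + 1, dv = exp(-3*z) dz, so v = -exp(-3*z)/3.
Apply parts 4 times (tabular method): alternate signs, differentiate u down to 0, integrate dv up.

(-27*z**4 + 45*z**3 - 63*z**2 - 69*z - 50)*exp(-3*z)/81 + C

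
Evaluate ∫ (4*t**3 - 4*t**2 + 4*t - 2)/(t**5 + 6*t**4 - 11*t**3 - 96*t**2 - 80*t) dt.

log(t)/40 + 103*log(t - 4)/720 - 7*log(t + 1)/30 + 169*log(t + 4)/48 - 311*log(t + 5)/90 + C

Factor the denominator: t*(t - 4)*(t + 1)*(t + 4)*(t + 5).
Partial-fraction decomposition: -311/(90*(t + 5)) + 169/(48*(t + 4)) - 7/(30*(t + 1)) + 103/(720*(t - 4)) + 1/(40*t).
Integrate each term: A/(t−a) contributes A·log|t−a|.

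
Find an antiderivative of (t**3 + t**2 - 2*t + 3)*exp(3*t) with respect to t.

(3*t**3 - 6*t + 11)*exp(3*t)/9 + C

Use integration by parts with u = t**3 + t**2 - 2*t + 3, dv = exp(3*t) dt, so v = exp(3*t)/3.
Apply parts 3 times (tabular method): alternate signs, differentiate u down to 0, integrate dv up.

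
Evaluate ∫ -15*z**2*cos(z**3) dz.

Let u = z**3, so du = (3*z**2) dz.
Rewriting, the integral becomes -5·∫ cos(u) du = -5·sin(u).
Substituting back, u = z**3.

-5*sin(z**3) + C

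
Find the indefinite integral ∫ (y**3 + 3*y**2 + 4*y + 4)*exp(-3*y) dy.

(-9*y**3 - 36*y**2 - 60*y - 56)*exp(-3*y)/27 + C

Use integration by parts with u = y**3 + 3*y**2 + 4*y + 4, dv = exp(-3*y) dy, so v = -exp(-3*y)/3.
Apply parts 3 times (tabular method): alternate signs, differentiate u down to 0, integrate dv up.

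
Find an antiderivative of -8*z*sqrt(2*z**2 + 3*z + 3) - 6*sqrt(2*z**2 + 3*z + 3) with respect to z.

-4*(2*z**2 + 3*z + 3)**(3/2)/3 + C

Let u = 2*z**2 + 3*z + 3, so du = (4*z + 3) dz.
Rewriting, the integral becomes -2·∫ √u du = -2·(2/3)u^(3/2).
Substituting back, u = 2*z**2 + 3*z + 3.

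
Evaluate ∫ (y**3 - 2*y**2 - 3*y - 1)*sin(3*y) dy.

Use integration by parts with u = y**3 - 2*y**2 - 3*y - 1, dv = sin(3*y) dy, so v = -cos(3*y)/3.
Apply parts 3 times (tabular method): alternate signs, differentiate u down to 0, integrate dv up.

-y**3*cos(3*y)/3 + y**2*sin(3*y)/3 + 2*y**2*cos(3*y)/3 - 4*y*sin(3*y)/9 + 11*y*cos(3*y)/9 - 11*sin(3*y)/27 + 5*cos(3*y)/27 + C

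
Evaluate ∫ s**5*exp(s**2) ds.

(s**4 - 2*s**2 + 2)*exp(s**2)/2 + C

Let u = s², du = 2s ds; rewrite as (1/2)∫ u^2·exp(1u) du.
Now integrate by parts 2 times.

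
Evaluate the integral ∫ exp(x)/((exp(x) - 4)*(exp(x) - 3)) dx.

Let u = e^x, du = e^x dx.
The integral becomes ∫ du/((u-4)(u-3)); decompose into partial fractions.

log(exp(x) - 4) - log(exp(x) - 3) + C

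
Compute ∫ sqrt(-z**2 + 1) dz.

z*sqrt(-z**2 + 1)/2 + asin(z)/2 + C

Substitute z = sin(θ), so dz = cos(θ) dθ and the radical becomes sqrt(-z**2 + 1) = cos(θ) by the Pythagorean identity.
Integrate the resulting trig expression in θ, then back-substitute θ = asin(z), sin(θ) = z, cos(θ) = sqrt(-z**2 + 1) (absorbing any constant into C).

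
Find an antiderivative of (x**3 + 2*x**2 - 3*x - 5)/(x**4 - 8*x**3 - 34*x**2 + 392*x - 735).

Factor the denominator: (x - 7)*(x - 5)*(x - 3)*(x + 7).
Partial-fraction decomposition: 229/(1680*(x + 7)) + 31/(80*(x - 3)) - 155/(48*(x - 5)) + 415/(112*(x - 7)).
Integrate each term: A/(x−a) contributes A·log|x−a|.

415*log(x - 7)/112 - 155*log(x - 5)/48 + 31*log(x - 3)/80 + 229*log(x + 7)/1680 + C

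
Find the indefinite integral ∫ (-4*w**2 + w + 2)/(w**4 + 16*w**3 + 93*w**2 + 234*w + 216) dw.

223*log(w + 3)/9 - 33*log(w + 4) + 74*log(w + 6)/9 + 37/(3*w + 9) + C

Factor the denominator: (w + 3)**2*(w + 4)*(w + 6).
Partial-fraction decomposition: 74/(9*(w + 6)) - 33/(w + 4) + 223/(9*(w + 3)) - 37/(3*(w + 3)**2).
Integrate each term; A/(w−a) gives A·log|w−a|; A/(w−a)² gives −A/(w−a).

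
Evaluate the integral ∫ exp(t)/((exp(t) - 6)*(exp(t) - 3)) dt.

Let u = e^t, du = e^t dt.
The integral becomes ∫ du/((u-6)(u-3)); decompose into partial fractions.

log(exp(t) - 6)/3 - log(exp(t) - 3)/3 + C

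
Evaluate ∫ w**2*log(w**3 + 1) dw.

Let u = w**3 + 1, so du = (3*w**2) dw.
The integral becomes (1/3)·∫ log(u) du; integrate by parts with u′=log(u), dv′=du.

w**3*log(w**3 + 1)/3 - w**3/3 + log(w**3 + 1)/3 + C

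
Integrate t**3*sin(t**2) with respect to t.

-t**2*cos(t**2)/2 + sin(t**2)/2 + C

Let u = t², du = 2t dt; rewrite as (1/2)∫ u^1·sin(1u) du.
Now integrate by parts 1 time.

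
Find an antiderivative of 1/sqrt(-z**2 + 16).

Substitute z = 4·sin(θ), so dz = 4·cos(θ) dθ and the radical becomes sqrt(-z**2 + 16) = 4·cos(θ) by the Pythagorean identity.
Integrate the resulting trig expression in θ, then back-substitute θ = asin(z/4), sin(θ) = z/4, cos(θ) = sqrt(-z**2 + 16)/4 (absorbing any constant into C).

asin(z/4) + C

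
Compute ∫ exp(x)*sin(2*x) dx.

Let I denote the integral. Integrate by parts with u = sin(2*x), dv = exp(x) dx, so v = exp(x): I = exp(x)*sin(2*x) − 2·∫ exp(x)*cos(2*x) dx.
Apply parts again with u = cos(2*x), dv = exp(x) dx: ∫ exp(x)*cos(2*x) dx = exp(x)*cos(2*x) + 2·I. Substituting back brings back I: I = exp(x)*sin(2*x) - 2*exp(x)*cos(2*x) − 4·I.
Solving for I: (1 + 4)·I equals the remaining terms, so I = (1/5)·(exp(x)*sin(2*x) - 2*exp(x)*cos(2*x)).

exp(x)*sin(2*x)/5 - 2*exp(x)*cos(2*x)/5 + C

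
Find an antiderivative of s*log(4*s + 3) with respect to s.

s**2*log(4*s + 3)/2 - s**2/4 + 3*s/8 - 9*log(4*s + 3)/32 + C

Use integration by parts with u = log(4*s + 3), dv = s ds.
Then du = 4/(4*s + 3) ds and v = s**2/2.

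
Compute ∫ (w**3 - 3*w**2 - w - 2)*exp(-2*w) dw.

Use integration by parts with u = w**3 - 3*w**2 - w - 2, dv = exp(-2*w) dw, so v = -exp(-2*w)/2.
Apply parts 3 times (tabular method): alternate signs, differentiate u down to 0, integrate dv up.

(-4*w**3 + 6*w**2 + 10*w + 13)*exp(-2*w)/8 + C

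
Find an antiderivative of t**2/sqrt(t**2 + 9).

t*sqrt(t**2 + 9)/2 - 9*log(t + sqrt(t**2 + 9))/2 + C

Substitute t = 3·tan(θ), so dt = 3·sec(θ)^2 dθ and the radical becomes sqrt(t**2 + 9) = 3·sec(θ) by the Pythagorean identity.
Integrate the resulting trig expression in θ, then back-substitute tan(θ) = t/3, sec(θ) = sqrt(t**2 + 9)/3 (absorbing any constant into C).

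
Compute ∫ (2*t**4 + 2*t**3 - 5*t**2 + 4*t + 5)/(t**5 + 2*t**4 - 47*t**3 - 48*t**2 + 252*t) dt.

5*log(t)/252 + 221*log(t - 6)/216 - 41*log(t - 2)/360 - 14*log(t + 3)/135 + 74*log(t + 7)/63 + C

Factor the denominator: t*(t - 6)*(t - 2)*(t + 3)*(t + 7).
Partial-fraction decomposition: 74/(63*(t + 7)) - 14/(135*(t + 3)) - 41/(360*(t - 2)) + 221/(216*(t - 6)) + 5/(252*t).
Integrate each term: A/(t−a) contributes A·log|t−a|.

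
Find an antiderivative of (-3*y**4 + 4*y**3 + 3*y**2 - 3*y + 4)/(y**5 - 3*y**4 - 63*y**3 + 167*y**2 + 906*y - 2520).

-5701*log(y - 7)/1872 + 236*log(y - 4)/135 - 113*log(y - 3)/288 + 2281*log(y + 5)/864 - 2311*log(y + 6)/585 + C

Factor the denominator: (y - 7)*(y - 4)*(y - 3)*(y + 5)*(y + 6).
Partial-fraction decomposition: -2311/(585*(y + 6)) + 2281/(864*(y + 5)) - 113/(288*(y - 3)) + 236/(135*(y - 4)) - 5701/(1872*(y - 7)).
Integrate each term: A/(y−a) contributes A·log|y−a|.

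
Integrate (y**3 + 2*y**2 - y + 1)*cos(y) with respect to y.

Use integration by parts with u = y**3 + 2*y**2 - y + 1, dv = cos(y) dy, so v = sin(y).
Apply parts 3 times (tabular method): alternate signs, differentiate u down to 0, integrate dv up.

y**3*sin(y) + 2*y**2*sin(y) + 3*y**2*cos(y) - 7*y*sin(y) + 4*y*cos(y) - 3*sin(y) - 7*cos(y) + C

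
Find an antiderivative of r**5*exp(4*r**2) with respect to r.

Let u = r², du = 2r dr; rewrite as (1/2)∫ u^2·exp(4u) du.
Now integrate by parts 2 times.

(8*r**4 - 4*r**2 + 1)*exp(4*r**2)/64 + C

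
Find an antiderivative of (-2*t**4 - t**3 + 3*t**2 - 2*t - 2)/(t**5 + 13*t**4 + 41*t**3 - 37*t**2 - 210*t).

log(t)/105 - 17*log(t - 2)/315 - 13*log(t + 3)/15 + 521*log(t + 5)/70 - 1075*log(t + 7)/126 + C

Factor the denominator: t*(t - 2)*(t + 3)*(t + 5)*(t + 7).
Partial-fraction decomposition: -1075/(126*(t + 7)) + 521/(70*(t + 5)) - 13/(15*(t + 3)) - 17/(315*(t - 2)) + 1/(105*t).
Integrate each term: A/(t−a) contributes A·log|t−a|.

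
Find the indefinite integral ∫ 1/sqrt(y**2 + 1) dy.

Substitute y = tan(θ), so dy = sec(θ)^2 dθ and the radical becomes sqrt(y**2 + 1) = sec(θ) by the Pythagorean identity.
Integrate the resulting trig expression in θ, then back-substitute tan(θ) = y, sec(θ) = sqrt(y**2 + 1) (absorbing any constant into C).

log(y + sqrt(y**2 + 1)) + C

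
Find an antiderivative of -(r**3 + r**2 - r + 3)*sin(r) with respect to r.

r**3*cos(r) - 3*r**2*sin(r) + r**2*cos(r) - 2*r*sin(r) - 7*r*cos(r) + 7*sin(r) + cos(r) + C

Use integration by parts with u = r**3 + r**2 - r + 3, dv = -sin(r) dr, so v = cos(r).
Apply parts 3 times (tabular method): alternate signs, differentiate u down to 0, integrate dv up.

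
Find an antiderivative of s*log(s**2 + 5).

Let u = s**2 + 5, so du = (2*s) ds.
The integral becomes (1/2)·∫ log(u) du; integrate by parts with u′=log(u), dv′=du.

s**2*log(s**2 + 5)/2 - s**2/2 + 5*log(s**2 + 5)/2 + C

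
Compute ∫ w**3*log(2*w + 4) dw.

Use integration by parts with u = log(2*w + 4), dv = w**3 dw.
Then du = 2/(2*w + 4) dw and v = w**4/4.

w**4*log(2*w + 4)/4 - w**4/16 + w**3/6 - w**2/2 + 2*w - 4*log(w + 2) + C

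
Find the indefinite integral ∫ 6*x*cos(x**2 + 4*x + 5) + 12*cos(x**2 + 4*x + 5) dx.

3*sin(x**2 + 4*x + 5) + C

Let u = x**2 + 4*x + 5, so du = (2*x + 4) dx.
Rewriting, the integral becomes 3·∫ cos(u) du = 3·sin(u).
Substituting back, u = x**2 + 4*x + 5.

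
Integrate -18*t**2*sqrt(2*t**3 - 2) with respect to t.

Let u = 2*t**3 - 2, so du = (6*t**2) dt.
Rewriting, the integral becomes -3·∫ √u du = -3·(2/3)u^(3/2).
Substituting back, u = 2*t**3 - 2.

-2*(2*t**3 - 2)**(3/2) + C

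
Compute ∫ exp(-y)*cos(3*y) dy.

3*exp(-y)*sin(3*y)/10 - exp(-y)*cos(3*y)/10 + C

Let I denote the integral. Integrate by parts with u = cos(3*y), dv = exp(-y) dy, so v = -exp(-y): I = -exp(-y)*cos(3*y) − 3·∫ exp(-y)*sin(3*y) dy.
Apply parts again with u = sin(3*y), dv = exp(-y) dy: ∫ exp(-y)*sin(3*y) dy = -exp(-y)*sin(3*y) + 3·I. Substituting back brings back I: I = 3*exp(-y)*sin(3*y) - exp(-y)*cos(3*y) − 9·I.
Solving for I: (1 + 9)·I equals the remaining terms, so I = (1/10)·(3*exp(-y)*sin(3*y) - exp(-y)*cos(3*y)).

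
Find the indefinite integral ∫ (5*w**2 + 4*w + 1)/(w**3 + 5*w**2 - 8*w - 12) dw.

Factor the denominator: (w - 2)*(w + 1)*(w + 6).
Partial-fraction decomposition: 157/(40*(w + 6)) - 2/(15*(w + 1)) + 29/(24*(w - 2)).
Integrate each term: A/(w−a) contributes A·log|w−a|.

29*log(w - 2)/24 - 2*log(w + 1)/15 + 157*log(w + 6)/40 + C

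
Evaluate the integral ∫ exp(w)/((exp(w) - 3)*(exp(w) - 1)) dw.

Let u = e^w, du = e^w dw.
The integral becomes ∫ du/((u-3)(u-1)); decompose into partial fractions.

log(exp(w) - 3)/2 - log(exp(w) - 1)/2 + C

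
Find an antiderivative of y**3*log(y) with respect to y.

y**4*log(y)/4 - y**4/16 + C

Use integration by parts with u = log(y), dv = y**3 dy.
Then du = 1/y dy and v = y**4/4.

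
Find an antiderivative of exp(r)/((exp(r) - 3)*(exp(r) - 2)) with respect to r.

Let u = e^r, du = e^r dr.
The integral becomes ∫ du/((u-3)(u-2)); decompose into partial fractions.

log(exp(r) - 3) - log(exp(r) - 2) + C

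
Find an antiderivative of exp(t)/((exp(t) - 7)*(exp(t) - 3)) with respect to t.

log(exp(t) - 7)/4 - log(exp(t) - 3)/4 + C

Let u = e^t, du = e^t dt.
The integral becomes ∫ du/((u-7)(u-3)); decompose into partial fractions.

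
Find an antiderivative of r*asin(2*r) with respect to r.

r**2*asin(2*r)/2 + r*sqrt(-4*r**2 + 1)/8 - asin(2*r)/16 + C

Use integration by parts with u = arcsin(2*r), dv = r dr.
Then du = 2/sqrt(-4*r**2 + 1) dr.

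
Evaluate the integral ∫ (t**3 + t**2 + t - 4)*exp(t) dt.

(t**3 - 2*t**2 + 5*t - 9)*exp(t) + C

Use integration by parts with u = t**3 + t**2 + t - 4, dv = exp(t) dt, so v = exp(t).
Apply parts 3 times (tabular method): alternate signs, differentiate u down to 0, integrate dv up.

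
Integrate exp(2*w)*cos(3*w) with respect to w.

3*exp(2*w)*sin(3*w)/13 + 2*exp(2*w)*cos(3*w)/13 + C

Let I denote the integral. Integrate by parts with u = cos(3*w), dv = exp(2*w) dw, so v = exp(2*w)/2: I = exp(2*w)*cos(3*w)/2 + (3/2)·∫ exp(2*w)*sin(3*w) dw.
Apply parts again with u = sin(3*w), dv = exp(2*w) dw: ∫ exp(2*w)*sin(3*w) dw = exp(2*w)*sin(3*w)/2 − (3/2)·I. Substituting back brings back I: I = 3*exp(2*w)*sin(3*w)/4 + exp(2*w)*cos(3*w)/2 − (9/4)·I.
Solving for I: (1 + 9/4)·I equals the remaining terms, so I = (4/13)·(3*exp(2*w)*sin(3*w)/4 + exp(2*w)*cos(3*w)/2).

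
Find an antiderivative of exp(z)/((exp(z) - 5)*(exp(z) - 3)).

log(exp(z) - 5)/2 - log(exp(z) - 3)/2 + C

Let u = e^z, du = e^z dz.
The integral becomes ∫ du/((u-3)(u-5)); decompose into partial fractions.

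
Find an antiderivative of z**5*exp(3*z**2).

(9*z**4 - 6*z**2 + 2)*exp(3*z**2)/54 + C

Let u = z², du = 2z dz; rewrite as (1/2)∫ u^2·exp(3u) du.
Now integrate by parts 2 times.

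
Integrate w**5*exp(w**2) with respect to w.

Let u = w², du = 2w dw; rewrite as (1/2)∫ u^2·exp(1u) du.
Now integrate by parts 2 times.

(w**4 - 2*w**2 + 2)*exp(w**2)/2 + C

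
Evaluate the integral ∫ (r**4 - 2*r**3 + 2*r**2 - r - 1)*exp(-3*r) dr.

(-27*r**4 + 18*r**3 - 36*r**2 + 3*r + 28)*exp(-3*r)/81 + C

Use integration by parts with u = r**4 - 2*r**3 + 2*r**2 - r - 1, dv = exp(-3*r) dr, so v = -exp(-3*r)/3.
Apply parts 4 times (tabular method): alternate signs, differentiate u down to 0, integrate dv up.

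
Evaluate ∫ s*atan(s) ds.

Use integration by parts with u = arctan(s), dv = s ds.
Then du = 1/(s**2 + 1) ds.

s**2*atan(s)/2 - s/2 + atan(s)/2 + C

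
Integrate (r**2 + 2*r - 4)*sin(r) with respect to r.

-r**2*cos(r) + 2*r*sin(r) - 2*r*cos(r) + 2*sin(r) + 6*cos(r) + C

Use integration by parts with u = r**2 + 2*r - 4, dv = sin(r) dr, so v = -cos(r).
Apply parts 2 times (tabular method): alternate signs, differentiate u down to 0, integrate dv up.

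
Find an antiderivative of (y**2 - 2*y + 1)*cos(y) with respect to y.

Use integration by parts with u = y**2 - 2*y + 1, dv = cos(y) dy, so v = sin(y).
Apply parts 2 times (tabular method): alternate signs, differentiate u down to 0, integrate dv up.

y**2*sin(y) - 2*y*sin(y) + 2*y*cos(y) - sin(y) - 2*cos(y) + C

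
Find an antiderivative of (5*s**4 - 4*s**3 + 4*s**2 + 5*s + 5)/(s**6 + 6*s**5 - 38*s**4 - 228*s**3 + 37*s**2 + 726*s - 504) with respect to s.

Factor the denominator: (s - 6)*(s - 1)**2*(s + 3)*(s + 4)*(s + 7).
Partial-fraction decomposition: -13543/(9984*(s + 7)) + 317/(150*(s + 4)) - 539/(576*(s + 3)) - 123/(6400*(s - 1)) - 3/(160*(s - 1)**2) + 1159/(5850*(s - 6)).
Integrate each term; A/(s−a) gives A·log|s−a|; A/(s−a)² gives −A/(s−a).

1159*log(s - 6)/5850 - 123*log(s - 1)/6400 - 539*log(s + 3)/576 + 317*log(s + 4)/150 - 13543*log(s + 7)/9984 + 3/(160*s - 160) + C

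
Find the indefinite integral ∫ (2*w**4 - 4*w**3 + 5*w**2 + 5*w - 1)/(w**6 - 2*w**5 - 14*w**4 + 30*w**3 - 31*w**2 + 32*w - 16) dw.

Factor the denominator: (w - 4)*(w - 1)**2*(w + 4)*(w**2 + 1).
Partial-fraction decomposition: (4*w + 9)/(34*(w**2 + 1)) - 827/(3400*(w + 4)) - 37/(225*(w - 1)) - 7/(30*(w - 1)**2) + 355/(1224*(w - 4)).
Integrate each term; A/(w−a) gives A·log|w−a|; the (Bw+D)/(w²+p²) term gives a log and an atan.

355*log(w - 4)/1224 - 37*log(w - 1)/225 - 827*log(w + 4)/3400 + log(w**2 + 1)/17 + 9*atan(w)/34 + 7/(30*w - 30) + C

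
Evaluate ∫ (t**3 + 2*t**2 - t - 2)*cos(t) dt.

t**3*sin(t) + 2*t**2*sin(t) + 3*t**2*cos(t) - 7*t*sin(t) + 4*t*cos(t) - 6*sin(t) - 7*cos(t) + C

Use integration by parts with u = t**3 + 2*t**2 - t - 2, dv = cos(t) dt, so v = sin(t).
Apply parts 3 times (tabular method): alternate signs, differentiate u down to 0, integrate dv up.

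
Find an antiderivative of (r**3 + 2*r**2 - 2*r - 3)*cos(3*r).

r**3*sin(3*r)/3 + 2*r**2*sin(3*r)/3 + r**2*cos(3*r)/3 - 8*r*sin(3*r)/9 + 4*r*cos(3*r)/9 - 31*sin(3*r)/27 - 8*cos(3*r)/27 + C

Use integration by parts with u = r**3 + 2*r**2 - 2*r - 3, dv = cos(3*r) dr, so v = sin(3*r)/3.
Apply parts 3 times (tabular method): alternate signs, differentiate u down to 0, integrate dv up.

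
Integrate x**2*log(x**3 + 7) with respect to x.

x**3*log(x**3 + 7)/3 - x**3/3 + 7*log(x**3 + 7)/3 + C

Let u = x**3 + 7, so du = (3*x**2) dx.
The integral becomes (1/3)·∫ log(u) du; integrate by parts with u′=log(u), dv′=du.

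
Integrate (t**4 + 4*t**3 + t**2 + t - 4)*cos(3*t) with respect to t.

t**4*sin(3*t)/3 + 4*t**3*sin(3*t)/3 + 4*t**3*cos(3*t)/9 - t**2*sin(3*t)/9 + 4*t**2*cos(3*t)/3 - 5*t*sin(3*t)/9 - 2*t*cos(3*t)/27 - 106*sin(3*t)/81 - 5*cos(3*t)/27 + C

Use integration by parts with u = t**4 + 4*t**3 + t**2 + t - 4, dv = cos(3*t) dt, so v = sin(3*t)/3.
Apply parts 4 times (tabular method): alternate signs, differentiate u down to 0, integrate dv up.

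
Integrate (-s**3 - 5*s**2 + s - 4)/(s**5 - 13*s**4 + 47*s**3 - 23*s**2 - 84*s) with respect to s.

log(s)/21 - 195*log(s - 7)/224 + 12*log(s - 4)/5 - 73*log(s - 3)/48 - 9*log(s + 1)/160 + C

Factor the denominator: s*(s - 7)*(s - 4)*(s - 3)*(s + 1).
Partial-fraction decomposition: -9/(160*(s + 1)) - 73/(48*(s - 3)) + 12/(5*(s - 4)) - 195/(224*(s - 7)) + 1/(21*s).
Integrate each term: A/(s−a) contributes A·log|s−a|.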